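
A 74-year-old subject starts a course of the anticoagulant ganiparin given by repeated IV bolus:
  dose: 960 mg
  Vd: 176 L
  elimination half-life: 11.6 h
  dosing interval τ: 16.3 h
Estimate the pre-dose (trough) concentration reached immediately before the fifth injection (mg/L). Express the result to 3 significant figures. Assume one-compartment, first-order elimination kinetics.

C₀ per dose = Dose / Vd = 960 / 176 = 5.455 mg/L
k = ln2 / t½ = 0.693147 / 11.6 = 0.05975 h⁻¹
Fraction remaining after one interval: r = e^(−kτ) = e^(−0.05975 × 16.3) = 0.3776
Before dose 5, 4 doses have been given (aged 1τ, 2τ, 3τ, 4τ).
C_trough = C₀ × (r + r² + … + r^4) = C₀ × r(1−r^4)/(1−r)
        = 5.455 × 0.3776 × (1 − 0.02033) / (1 − 0.3776) = 3.242 mg/L

3.24 mg/L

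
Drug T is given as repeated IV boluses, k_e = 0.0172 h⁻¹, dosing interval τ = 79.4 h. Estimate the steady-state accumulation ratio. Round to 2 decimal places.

1.34

e^(−kτ) = e^(−0.01720 × 79.4) = 0.2552
Accumulation ratio R = 1 / (1 − e^(−kτ)) = 1 / (1 − 0.2552) = 1.343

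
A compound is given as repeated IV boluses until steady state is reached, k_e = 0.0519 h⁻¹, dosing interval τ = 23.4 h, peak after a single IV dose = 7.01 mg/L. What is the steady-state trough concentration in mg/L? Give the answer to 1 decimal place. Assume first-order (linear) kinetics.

e^(−kτ) = e^(−0.05190 × 23.4) = 0.2969
Accumulation ratio R = 1 / (1 − e^(−kτ)) = 1 / (1 − 0.2969) = 1.422
Steady-state trough = C₀ × R × e^(−kτ) = 7.01 × 1.422 × 0.2969 = 2.960 mg/L

3.0 mg/L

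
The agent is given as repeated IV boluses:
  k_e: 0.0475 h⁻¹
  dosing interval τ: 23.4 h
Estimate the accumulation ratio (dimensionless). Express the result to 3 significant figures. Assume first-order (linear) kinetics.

1.49

e^(−kτ) = e^(−0.04750 × 23.4) = 0.3291
Accumulation ratio R = 1 / (1 − e^(−kτ)) = 1 / (1 − 0.3291) = 1.491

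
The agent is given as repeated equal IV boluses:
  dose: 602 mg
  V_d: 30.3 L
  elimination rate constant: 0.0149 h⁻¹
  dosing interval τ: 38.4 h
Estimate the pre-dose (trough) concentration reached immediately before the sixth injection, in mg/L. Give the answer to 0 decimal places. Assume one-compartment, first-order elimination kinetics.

C₀ per dose = Dose / Vd = 602 / 30.3 = 19.87 mg/L
Fraction remaining after one interval: r = e^(−kτ) = e^(−0.01490 × 38.4) = 0.5643
Before dose 6, 5 doses have been given (aged 1τ, 2τ, 3τ, 4τ, 5τ).
C_trough = C₀ × (r + r² + … + r^5) = C₀ × r(1−r^5)/(1−r)
        = 19.87 × 0.5643 × (1 − 0.05722) / (1 − 0.5643) = 24.26 mg/L

24 mg/L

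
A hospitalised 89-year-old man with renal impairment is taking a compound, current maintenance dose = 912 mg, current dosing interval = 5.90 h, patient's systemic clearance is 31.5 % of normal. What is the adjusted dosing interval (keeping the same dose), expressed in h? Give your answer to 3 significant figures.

18.7 h

To keep the same average steady-state level, dosing rate must scale with clearance.
CL ratio = 31.5 / 100 = 0.3150
New interval (same dose) = 5.90 / 0.3150 = 18.73 h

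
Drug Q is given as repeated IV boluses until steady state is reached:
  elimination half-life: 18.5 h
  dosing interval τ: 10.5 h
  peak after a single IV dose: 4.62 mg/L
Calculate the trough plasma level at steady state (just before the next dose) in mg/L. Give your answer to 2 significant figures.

9.6 mg/L

k = ln2 / t½ = 0.693147 / 18.5 = 0.03747 h⁻¹
e^(−kτ) = e^(−0.03747 × 10.5) = 0.6747
Accumulation ratio R = 1 / (1 − e^(−kτ)) = 1 / (1 − 0.6747) = 3.074
Steady-state trough = C₀ × R × e^(−kτ) = 4.62 × 3.074 × 0.6747 = 9.582 mg/L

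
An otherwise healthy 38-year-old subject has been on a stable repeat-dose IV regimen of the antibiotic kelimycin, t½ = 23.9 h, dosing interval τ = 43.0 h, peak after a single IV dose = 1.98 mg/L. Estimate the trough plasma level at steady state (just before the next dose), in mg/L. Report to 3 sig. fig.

0.798 mg/L

k = ln2 / t½ = 0.693147 / 23.9 = 0.02900 h⁻¹
e^(−kτ) = e^(−0.02900 × 43.0) = 0.2874
Accumulation ratio R = 1 / (1 − e^(−kτ)) = 1 / (1 − 0.2874) = 1.403
Steady-state trough = C₀ × R × e^(−kτ) = 1.98 × 1.403 × 0.2874 = 0.7984 mg/L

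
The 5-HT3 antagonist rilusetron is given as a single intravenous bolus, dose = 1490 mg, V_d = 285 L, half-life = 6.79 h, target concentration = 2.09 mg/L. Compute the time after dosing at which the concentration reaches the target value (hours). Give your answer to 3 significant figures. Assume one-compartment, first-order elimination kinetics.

C₀ = Dose / Vd = 1490 / 285 = 5.228 mg/L
k = ln2 / t½ = 0.693147 / 6.79 = 0.1021 h⁻¹
t = ln(C₀ / C) / k = ln(5.228 / 2.09) / 0.1021
  = ln(2.501) / 0.1021 = 0.9167 / 0.1021 = 8.978 h

8.98 h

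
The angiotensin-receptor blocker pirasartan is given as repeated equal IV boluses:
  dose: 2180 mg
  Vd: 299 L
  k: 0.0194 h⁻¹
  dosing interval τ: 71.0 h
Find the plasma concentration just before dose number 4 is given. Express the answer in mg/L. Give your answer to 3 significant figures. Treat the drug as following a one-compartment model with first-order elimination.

2.42 mg/L

C₀ per dose = Dose / Vd = 2180 / 299 = 7.291 mg/L
Fraction remaining after one interval: r = e^(−kτ) = e^(−0.01940 × 71.0) = 0.2522
Before dose 4, 3 doses have been given (aged 1τ, 2τ, 3τ).
C_trough = C₀ × (r + r² + … + r^3) = C₀ × r(1−r^3)/(1−r)
        = 7.291 × 0.2522 × (1 − 0.01604) / (1 − 0.2522) = 2.419 mg/L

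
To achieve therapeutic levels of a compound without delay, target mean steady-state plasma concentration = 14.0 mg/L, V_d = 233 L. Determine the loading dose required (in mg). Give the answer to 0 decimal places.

LD = Css × Vd = 14.0 × 233 = 3262 mg

3262 mg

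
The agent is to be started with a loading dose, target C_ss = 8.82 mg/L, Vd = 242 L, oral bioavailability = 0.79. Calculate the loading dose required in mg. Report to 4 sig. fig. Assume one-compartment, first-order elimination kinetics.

LD = Css × Vd / F = 8.82 × 242 / 0.79 = 2702 mg

2702 mg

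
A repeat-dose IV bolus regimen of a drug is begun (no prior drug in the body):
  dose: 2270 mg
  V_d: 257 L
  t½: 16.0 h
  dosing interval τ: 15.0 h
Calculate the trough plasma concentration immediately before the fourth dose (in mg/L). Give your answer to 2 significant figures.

C₀ per dose = Dose / Vd = 2270 / 257 = 8.833 mg/L
k = ln2 / t½ = 0.693147 / 16.0 = 0.04332 h⁻¹
Fraction remaining after one interval: r = e^(−kτ) = e^(−0.04332 × 15.0) = 0.5222
Before dose 4, 3 doses have been given (aged 1τ, 2τ, 3τ).
C_trough = C₀ × (r + r² + … + r^3) = C₀ × r(1−r^3)/(1−r)
        = 8.833 × 0.5222 × (1 − 0.1424) / (1 − 0.5222) = 8.279 mg/L

8.3 mg/L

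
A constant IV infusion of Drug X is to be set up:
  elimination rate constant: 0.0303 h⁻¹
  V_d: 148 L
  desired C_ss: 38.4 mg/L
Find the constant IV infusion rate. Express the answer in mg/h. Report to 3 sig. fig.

CL = k × Vd = 0.03030 × 148 = 4.484 L/h
At steady state, infusion rate R₀ = Css × CL = 38.4 × 4.484 = 172.2 mg/h

172 mg/h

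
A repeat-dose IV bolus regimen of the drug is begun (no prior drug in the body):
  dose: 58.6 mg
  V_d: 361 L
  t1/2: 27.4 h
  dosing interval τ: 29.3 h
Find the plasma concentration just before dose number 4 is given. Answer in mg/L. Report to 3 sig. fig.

0.132 mg/L

C₀ per dose = Dose / Vd = 58.6 / 361 = 0.1623 mg/L
k = ln2 / t½ = 0.693147 / 27.4 = 0.02530 h⁻¹
Fraction remaining after one interval: r = e^(−kτ) = e^(−0.02530 × 29.3) = 0.4765
Before dose 4, 3 doses have been given (aged 1τ, 2τ, 3τ).
C_trough = C₀ × (r + r² + … + r^3) = C₀ × r(1−r^3)/(1−r)
        = 0.1623 × 0.4765 × (1 − 0.1082) / (1 − 0.4765) = 0.1317 mg/L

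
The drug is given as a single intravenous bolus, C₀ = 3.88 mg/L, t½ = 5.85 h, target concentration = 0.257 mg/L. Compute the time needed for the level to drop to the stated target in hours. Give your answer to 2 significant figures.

k = ln2 / t½ = 0.693147 / 5.85 = 0.1185 h⁻¹
t = ln(C₀ / C) / k = ln(3.880 / 0.257) / 0.1185
  = ln(15.10) / 0.1185 = 2.715 / 0.1185 = 22.91 h

23 h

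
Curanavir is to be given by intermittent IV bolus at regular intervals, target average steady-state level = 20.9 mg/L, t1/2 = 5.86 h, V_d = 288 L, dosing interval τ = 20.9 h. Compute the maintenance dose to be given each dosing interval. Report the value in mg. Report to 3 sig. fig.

14900 mg

k = ln2 / t½ = 0.693147 / 5.86 = 0.1183 h⁻¹
CL = k × Vd = 0.1183 × 288 = 34.07 L/h
At steady state, Dose/τ = Css × CL.
Dose = Css × CL × τ = 20.9 × 34.07 × 20.9 = 14880 mg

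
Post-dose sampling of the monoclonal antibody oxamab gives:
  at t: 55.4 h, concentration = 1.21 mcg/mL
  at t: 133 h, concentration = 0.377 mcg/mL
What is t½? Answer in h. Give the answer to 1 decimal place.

46.1 h

k = ln(C₁/C₂) / (t₂ − t₁) = ln(1.21/0.377) / (133 − 55.4)
  = 1.166 / 77.60 = 0.01503 h⁻¹
t½ = ln2 / k = 0.693147 / 0.01503 = 46.12 h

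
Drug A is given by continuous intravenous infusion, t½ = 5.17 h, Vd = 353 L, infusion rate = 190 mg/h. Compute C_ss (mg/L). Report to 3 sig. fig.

k = ln2 / t½ = 0.693147 / 5.17 = 0.1341 h⁻¹
CL = k × Vd = 0.1341 × 353 = 47.34 L/h
At steady state Css = R₀ / CL = 190 / 47.34 = 4.014 mg/L

4.01 mg/L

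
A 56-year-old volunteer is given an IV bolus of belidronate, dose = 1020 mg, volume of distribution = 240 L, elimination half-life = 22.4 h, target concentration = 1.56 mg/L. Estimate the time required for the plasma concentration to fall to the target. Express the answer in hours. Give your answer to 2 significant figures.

32 h

C₀ = Dose / Vd = 1020 / 240 = 4.250 mg/L
k = ln2 / t½ = 0.693147 / 22.4 = 0.03094 h⁻¹
t = ln(C₀ / C) / k = ln(4.250 / 1.56) / 0.03094
  = ln(2.724) / 0.03094 = 1.002 / 0.03094 = 32.39 h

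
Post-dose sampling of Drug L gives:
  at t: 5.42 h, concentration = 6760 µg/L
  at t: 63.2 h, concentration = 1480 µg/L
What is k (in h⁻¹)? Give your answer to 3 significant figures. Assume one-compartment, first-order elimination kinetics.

0.0263 h⁻¹

k = ln(C₁/C₂) / (t₂ − t₁) = ln(6760/1480) / (63.2 − 5.42)
  = 1.519 / 57.78 = 0.02629 h⁻¹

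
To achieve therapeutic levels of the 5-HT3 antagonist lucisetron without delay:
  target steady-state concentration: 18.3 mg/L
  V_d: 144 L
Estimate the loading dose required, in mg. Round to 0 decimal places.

2635 mg

LD = Css × Vd = 18.3 × 144 = 2635 mg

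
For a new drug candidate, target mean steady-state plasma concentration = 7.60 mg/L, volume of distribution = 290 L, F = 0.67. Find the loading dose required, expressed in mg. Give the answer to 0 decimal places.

3290 mg

LD = Css × Vd / F = 7.60 × 290 / 0.67 = 3290 mg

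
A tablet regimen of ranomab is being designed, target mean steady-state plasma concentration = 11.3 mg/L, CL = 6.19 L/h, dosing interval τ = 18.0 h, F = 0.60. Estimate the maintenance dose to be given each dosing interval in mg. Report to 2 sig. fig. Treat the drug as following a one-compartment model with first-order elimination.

2100 mg

At steady state, F × (Dose/τ) = Css × CL.
Dose = Css × CL × τ / F = 11.3 × 6.190 × 18.0 / 0.60 = 2098 mg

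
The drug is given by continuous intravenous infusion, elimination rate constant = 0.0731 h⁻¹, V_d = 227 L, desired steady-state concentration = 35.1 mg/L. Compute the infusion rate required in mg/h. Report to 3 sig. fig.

582 mg/h

CL = k × Vd = 0.07310 × 227 = 16.59 L/h
At steady state, infusion rate R₀ = Css × CL = 35.1 × 16.59 = 582.3 mg/h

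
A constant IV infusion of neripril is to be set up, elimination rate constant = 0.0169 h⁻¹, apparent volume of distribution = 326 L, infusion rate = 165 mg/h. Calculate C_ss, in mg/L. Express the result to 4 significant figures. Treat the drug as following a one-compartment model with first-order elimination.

29.95 mg/L

CL = k × Vd = 0.01690 × 326 = 5.509 L/h
At steady state Css = R₀ / CL = 165 / 5.509 = 29.95 mg/L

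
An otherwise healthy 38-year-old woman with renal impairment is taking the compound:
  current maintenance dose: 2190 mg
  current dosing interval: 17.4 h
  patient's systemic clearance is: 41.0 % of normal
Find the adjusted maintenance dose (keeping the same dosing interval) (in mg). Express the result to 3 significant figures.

898 mg

To keep the same average steady-state level, dosing rate must scale with clearance.
CL ratio = 41.0 / 100 = 0.4100
New dose (same interval) = 2190 × 0.4100 = 897.9 mg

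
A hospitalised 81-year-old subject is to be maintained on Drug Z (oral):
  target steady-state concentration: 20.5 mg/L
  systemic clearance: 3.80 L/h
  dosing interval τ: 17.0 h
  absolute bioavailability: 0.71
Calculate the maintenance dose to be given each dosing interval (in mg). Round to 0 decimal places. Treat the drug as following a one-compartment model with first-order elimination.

1865 mg

At steady state, F × (Dose/τ) = Css × CL.
Dose = Css × CL × τ / F = 20.5 × 3.800 × 17.0 / 0.71 = 1865 mg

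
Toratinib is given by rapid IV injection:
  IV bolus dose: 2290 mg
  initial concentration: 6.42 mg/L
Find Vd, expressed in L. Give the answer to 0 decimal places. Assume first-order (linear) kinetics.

357 L

Vd = Dose / C₀ = 2290 / 6.42 = 356.7 L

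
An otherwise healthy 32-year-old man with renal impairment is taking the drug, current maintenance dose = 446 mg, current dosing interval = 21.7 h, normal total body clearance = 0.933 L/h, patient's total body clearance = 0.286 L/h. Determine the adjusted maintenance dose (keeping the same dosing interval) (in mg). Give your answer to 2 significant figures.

140 mg

To keep the same average steady-state level, dosing rate must scale with clearance.
CL ratio = 0.286 / 0.933 = 0.3065
New dose (same interval) = 446 × 0.3065 = 136.7 mg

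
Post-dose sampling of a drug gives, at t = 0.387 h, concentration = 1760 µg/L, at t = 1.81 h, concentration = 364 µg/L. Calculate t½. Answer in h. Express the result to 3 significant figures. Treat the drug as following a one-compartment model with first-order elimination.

0.626 h

k = ln(C₁/C₂) / (t₂ − t₁) = ln(1760/364) / (1.81 − 0.387)
  = 1.576 / 1.423 = 1.108 h⁻¹
t½ = ln2 / k = 0.693147 / 1.108 = 0.6256 h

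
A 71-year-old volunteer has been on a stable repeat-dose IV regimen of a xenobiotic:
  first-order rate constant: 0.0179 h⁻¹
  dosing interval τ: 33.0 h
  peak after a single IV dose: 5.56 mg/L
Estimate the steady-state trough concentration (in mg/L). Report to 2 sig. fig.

6.9 mg/L

e^(−kτ) = e^(−0.01790 × 33.0) = 0.5539
Accumulation ratio R = 1 / (1 − e^(−kτ)) = 1 / (1 − 0.5539) = 2.242
Steady-state trough = C₀ × R × e^(−kτ) = 5.56 × 2.242 × 0.5539 = 6.905 mg/L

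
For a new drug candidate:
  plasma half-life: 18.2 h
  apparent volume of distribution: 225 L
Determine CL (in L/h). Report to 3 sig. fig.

8.57 L/h

k = ln2 / t½ = 0.693147 / 18.2 = 0.03809 h⁻¹
CL = k × Vd = 0.03809 × 225 = 8.570 L/h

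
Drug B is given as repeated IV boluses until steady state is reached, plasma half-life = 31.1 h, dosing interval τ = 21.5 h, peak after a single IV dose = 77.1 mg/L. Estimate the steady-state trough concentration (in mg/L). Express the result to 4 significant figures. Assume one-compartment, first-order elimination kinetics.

k = ln2 / t½ = 0.693147 / 31.1 = 0.02229 h⁻¹
e^(−kτ) = e^(−0.02229 × 21.5) = 0.6193
Accumulation ratio R = 1 / (1 − e^(−kτ)) = 1 / (1 − 0.6193) = 2.627
Steady-state trough = C₀ × R × e^(−kτ) = 77.1 × 2.627 × 0.6193 = 125.4 mg/L

125.4 mg/L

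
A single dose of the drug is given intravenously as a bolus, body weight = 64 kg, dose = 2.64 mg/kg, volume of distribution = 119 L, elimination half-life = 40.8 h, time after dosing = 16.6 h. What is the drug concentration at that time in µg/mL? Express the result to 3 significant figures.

1.07 µg/mL

Total dose = 2.64 × 64 = 169.0 mg
C₀ = Dose / Vd = 169.0 / 119 = 1.420 mg/L
k = ln2 / t½ = 0.693147 / 40.8 = 0.01699 h⁻¹
C = C₀ · e^(−k·t) = 1.420 × e^(−0.01699 × 16.6)
  = 1.420 × 0.7542 = 1.071 mg/L
(1.071 mg/L = 1.071 µg/mL)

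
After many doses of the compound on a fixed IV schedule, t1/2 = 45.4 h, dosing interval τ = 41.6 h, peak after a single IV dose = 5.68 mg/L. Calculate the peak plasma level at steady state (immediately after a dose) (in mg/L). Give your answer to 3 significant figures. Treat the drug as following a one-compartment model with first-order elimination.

k = ln2 / t½ = 0.693147 / 45.4 = 0.01527 h⁻¹
e^(−kτ) = e^(−0.01527 × 41.6) = 0.5298
Accumulation ratio R = 1 / (1 − e^(−kτ)) = 1 / (1 − 0.5298) = 2.127
Steady-state peak = C₀ × R = 5.68 × 2.127 = 12.08 mg/L

12.1 mg/L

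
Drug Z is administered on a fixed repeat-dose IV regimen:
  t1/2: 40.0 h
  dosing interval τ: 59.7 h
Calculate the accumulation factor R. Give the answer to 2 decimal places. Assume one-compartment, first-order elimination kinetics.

1.55

k = ln2 / t½ = 0.693147 / 40.0 = 0.01733 h⁻¹
e^(−kτ) = e^(−0.01733 × 59.7) = 0.3554
Accumulation ratio R = 1 / (1 − e^(−kτ)) = 1 / (1 − 0.3554) = 1.551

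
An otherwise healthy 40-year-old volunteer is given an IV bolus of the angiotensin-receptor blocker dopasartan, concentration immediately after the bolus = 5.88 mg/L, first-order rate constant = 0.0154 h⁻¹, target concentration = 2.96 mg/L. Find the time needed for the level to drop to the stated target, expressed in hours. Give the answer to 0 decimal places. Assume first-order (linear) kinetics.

45 h

t = ln(C₀ / C) / k = ln(5.880 / 2.96) / 0.01540
  = ln(1.986) / 0.01540 = 0.6861 / 0.01540 = 44.55 h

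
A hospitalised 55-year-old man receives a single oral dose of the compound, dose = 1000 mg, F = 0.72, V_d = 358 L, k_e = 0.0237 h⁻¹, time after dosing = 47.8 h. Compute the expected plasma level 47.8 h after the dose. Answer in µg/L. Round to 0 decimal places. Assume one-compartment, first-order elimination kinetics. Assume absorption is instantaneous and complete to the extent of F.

648 µg/L

Amount reaching circulation = F × Dose = 0.72 × 1000 = 720.0 mg
C₀ = F·Dose / Vd = 720.0 / 358 = 2.011 mg/L
C = C₀ · e^(−k·t) = 2.011 × e^(−0.02370 × 47.8)
  = 2.011 × 0.3221 = 0.6477 mg/L
Convert: 0.6477 mg/L × 1000 = 647.7 µg/L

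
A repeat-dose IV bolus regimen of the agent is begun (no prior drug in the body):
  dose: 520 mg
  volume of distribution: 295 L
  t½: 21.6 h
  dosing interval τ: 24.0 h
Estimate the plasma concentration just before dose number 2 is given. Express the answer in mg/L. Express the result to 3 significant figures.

0.816 mg/L

C₀ per dose = Dose / Vd = 520 / 295 = 1.763 mg/L
k = ln2 / t½ = 0.693147 / 21.6 = 0.03209 h⁻¹
Fraction remaining after one interval: r = e^(−kτ) = e^(−0.03209 × 24.0) = 0.4629
Before dose 2, 1 dose has been given (aged 1τ).
C_trough = C₀ × r = 1.763 × 0.4629 = 0.8161 mg/L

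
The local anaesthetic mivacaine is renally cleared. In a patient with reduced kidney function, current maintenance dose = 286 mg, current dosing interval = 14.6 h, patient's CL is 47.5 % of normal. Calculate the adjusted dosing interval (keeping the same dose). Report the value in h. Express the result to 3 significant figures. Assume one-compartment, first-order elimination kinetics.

30.7 h

To keep the same average steady-state level, dosing rate must scale with clearance.
CL ratio = 47.5 / 100 = 0.4750
New interval (same dose) = 14.6 / 0.4750 = 30.74 h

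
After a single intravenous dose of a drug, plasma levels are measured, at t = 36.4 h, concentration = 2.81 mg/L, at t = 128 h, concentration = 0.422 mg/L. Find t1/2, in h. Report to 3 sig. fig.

33.5 h

k = ln(C₁/C₂) / (t₂ − t₁) = ln(2.81/0.422) / (128 − 36.4)
  = 1.896 / 91.60 = 0.02070 h⁻¹
t½ = ln2 / k = 0.693147 / 0.02070 = 33.49 h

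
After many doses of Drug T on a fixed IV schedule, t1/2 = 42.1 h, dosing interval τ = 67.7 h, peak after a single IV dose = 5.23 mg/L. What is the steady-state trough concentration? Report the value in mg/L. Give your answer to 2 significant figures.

2.6 mg/L

k = ln2 / t½ = 0.693147 / 42.1 = 0.01646 h⁻¹
e^(−kτ) = e^(−0.01646 × 67.7) = 0.3281
Accumulation ratio R = 1 / (1 − e^(−kτ)) = 1 / (1 − 0.3281) = 1.488
Steady-state trough = C₀ × R × e^(−kτ) = 5.23 × 1.488 × 0.3281 = 2.553 mg/L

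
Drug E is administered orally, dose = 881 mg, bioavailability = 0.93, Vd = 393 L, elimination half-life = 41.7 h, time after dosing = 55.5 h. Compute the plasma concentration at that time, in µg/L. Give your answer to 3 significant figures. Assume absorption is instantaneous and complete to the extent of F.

829 µg/L

Amount reaching circulation = F × Dose = 0.93 × 881.0 = 819.3 mg
C₀ = F·Dose / Vd = 819.3 / 393 = 2.085 mg/L
k = ln2 / t½ = 0.693147 / 41.7 = 0.01662 h⁻¹
C = C₀ · e^(−k·t) = 2.085 × e^(−0.01662 × 55.5)
  = 2.085 × 0.3976 = 0.8290 mg/L
Convert: 0.8290 mg/L × 1000 = 829.0 µg/L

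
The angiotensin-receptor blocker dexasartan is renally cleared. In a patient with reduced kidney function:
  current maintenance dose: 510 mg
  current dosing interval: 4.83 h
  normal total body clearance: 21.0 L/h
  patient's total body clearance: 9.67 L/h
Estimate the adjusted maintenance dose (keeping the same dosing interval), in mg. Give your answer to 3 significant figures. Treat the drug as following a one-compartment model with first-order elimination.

To keep the same average steady-state level, dosing rate must scale with clearance.
CL ratio = 9.67 / 21.0 = 0.4605
New dose (same interval) = 510 × 0.4605 = 234.9 mg

235 mg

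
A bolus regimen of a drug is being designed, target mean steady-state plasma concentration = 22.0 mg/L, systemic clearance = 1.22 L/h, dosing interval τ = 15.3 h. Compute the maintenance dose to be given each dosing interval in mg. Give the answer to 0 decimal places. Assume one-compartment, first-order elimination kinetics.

At steady state, Dose/τ = Css × CL.
Dose = Css × CL × τ = 22.0 × 1.220 × 15.3 = 410.7 mg

411 mg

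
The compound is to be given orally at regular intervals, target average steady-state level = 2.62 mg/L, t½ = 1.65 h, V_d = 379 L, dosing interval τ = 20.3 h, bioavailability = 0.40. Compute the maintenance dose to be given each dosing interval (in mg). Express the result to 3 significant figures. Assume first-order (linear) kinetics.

k = ln2 / t½ = 0.693147 / 1.65 = 0.4201 h⁻¹
CL = k × Vd = 0.4201 × 379 = 159.2 L/h
At steady state, F × (Dose/τ) = Css × CL.
Dose = Css × CL × τ / F = 2.62 × 159.2 × 20.3 / 0.40 = 21170 mg

21200 mg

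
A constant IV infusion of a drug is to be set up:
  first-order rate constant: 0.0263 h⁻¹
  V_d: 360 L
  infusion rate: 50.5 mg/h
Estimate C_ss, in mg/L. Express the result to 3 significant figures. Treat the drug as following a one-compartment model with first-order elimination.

CL = k × Vd = 0.02630 × 360 = 9.468 L/h
At steady state Css = R₀ / CL = 50.5 / 9.468 = 5.334 mg/L

5.33 mg/L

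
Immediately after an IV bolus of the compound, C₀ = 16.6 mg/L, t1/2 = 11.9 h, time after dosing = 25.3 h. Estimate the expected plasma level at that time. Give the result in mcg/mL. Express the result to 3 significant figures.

k = ln2 / t½ = 0.693147 / 11.9 = 0.05825 h⁻¹
C = C₀ · e^(−k·t) = 16.60 × e^(−0.05825 × 25.3)
  = 16.60 × 0.2291 = 3.803 mg/L
(3.803 mg/L = 3.803 mcg/mL)

3.80 mcg/mL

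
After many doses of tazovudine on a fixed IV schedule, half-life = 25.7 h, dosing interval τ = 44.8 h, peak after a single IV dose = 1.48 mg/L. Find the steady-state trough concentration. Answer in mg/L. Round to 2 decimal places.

k = ln2 / t½ = 0.693147 / 25.7 = 0.02697 h⁻¹
e^(−kτ) = e^(−0.02697 × 44.8) = 0.2987
Accumulation ratio R = 1 / (1 − e^(−kτ)) = 1 / (1 − 0.2987) = 1.426
Steady-state trough = C₀ × R × e^(−kτ) = 1.48 × 1.426 × 0.2987 = 0.6304 mg/L

0.63 mg/L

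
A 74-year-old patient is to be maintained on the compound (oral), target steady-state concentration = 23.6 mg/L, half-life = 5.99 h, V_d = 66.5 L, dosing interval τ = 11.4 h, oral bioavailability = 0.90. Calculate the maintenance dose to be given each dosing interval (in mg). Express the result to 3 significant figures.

2300 mg

k = ln2 / t½ = 0.693147 / 5.99 = 0.1157 h⁻¹
CL = k × Vd = 0.1157 × 66.5 = 7.694 L/h
At steady state, F × (Dose/τ) = Css × CL.
Dose = Css × CL × τ / F = 23.6 × 7.694 × 11.4 / 0.90 = 2300 mg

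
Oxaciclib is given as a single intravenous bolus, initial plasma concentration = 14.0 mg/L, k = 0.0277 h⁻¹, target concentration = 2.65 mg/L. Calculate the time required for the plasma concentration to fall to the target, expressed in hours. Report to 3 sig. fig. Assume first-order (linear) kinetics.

t = ln(C₀ / C) / k = ln(14.00 / 2.65) / 0.02770
  = ln(5.283) / 0.02770 = 1.664 / 0.02770 = 60.07 h

60.1 h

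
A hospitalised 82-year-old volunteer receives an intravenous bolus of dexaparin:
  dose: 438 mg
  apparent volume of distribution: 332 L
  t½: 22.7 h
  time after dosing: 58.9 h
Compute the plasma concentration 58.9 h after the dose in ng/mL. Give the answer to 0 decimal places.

218 ng/mL

C₀ = Dose / Vd = 438.0 / 332 = 1.319 mg/L
k = ln2 / t½ = 0.693147 / 22.7 = 0.03054 h⁻¹
C = C₀ · e^(−k·t) = 1.319 × e^(−0.03054 × 58.9)
  = 1.319 × 0.1655 = 0.2183 mg/L
Convert: 0.2183 mg/L × 1000 = 218.3 ng/mL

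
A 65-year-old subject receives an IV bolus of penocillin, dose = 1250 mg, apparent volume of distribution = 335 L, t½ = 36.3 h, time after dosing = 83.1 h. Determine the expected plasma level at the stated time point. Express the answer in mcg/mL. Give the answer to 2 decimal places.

C₀ = Dose / Vd = 1250 / 335 = 3.731 mg/L
k = ln2 / t½ = 0.693147 / 36.3 = 0.01909 h⁻¹
C = C₀ · e^(−k·t) = 3.731 × e^(−0.01909 × 83.1)
  = 3.731 × 0.2047 = 0.7637 mg/L
(0.7637 mg/L = 0.7637 mcg/mL)

0.76 mcg/mL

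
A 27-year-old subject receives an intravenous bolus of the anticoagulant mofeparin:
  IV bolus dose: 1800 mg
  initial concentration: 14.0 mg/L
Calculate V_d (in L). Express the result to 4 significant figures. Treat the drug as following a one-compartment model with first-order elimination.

Vd = Dose / C₀ = 1800 / 14.0 = 128.6 L

128.6 L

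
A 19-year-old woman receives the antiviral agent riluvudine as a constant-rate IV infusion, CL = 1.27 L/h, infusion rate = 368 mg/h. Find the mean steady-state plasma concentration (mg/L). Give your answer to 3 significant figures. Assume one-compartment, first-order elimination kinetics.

At steady state Css = R₀ / CL = 368 / 1.270 = 289.8 mg/L

290 mg/L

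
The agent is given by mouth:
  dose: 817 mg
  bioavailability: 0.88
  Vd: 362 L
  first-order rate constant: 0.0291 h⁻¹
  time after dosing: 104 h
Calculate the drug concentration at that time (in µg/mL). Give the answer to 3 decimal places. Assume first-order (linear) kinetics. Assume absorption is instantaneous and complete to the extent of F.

0.096 µg/mL

Amount reaching circulation = F × Dose = 0.88 × 817.0 = 719.0 mg
C₀ = F·Dose / Vd = 719.0 / 362 = 1.986 mg/L
C = C₀ · e^(−k·t) = 1.986 × e^(−0.02910 × 104)
  = 1.986 × 0.04849 = 0.09630 mg/L
(0.09630 mg/L = 0.09630 µg/mL)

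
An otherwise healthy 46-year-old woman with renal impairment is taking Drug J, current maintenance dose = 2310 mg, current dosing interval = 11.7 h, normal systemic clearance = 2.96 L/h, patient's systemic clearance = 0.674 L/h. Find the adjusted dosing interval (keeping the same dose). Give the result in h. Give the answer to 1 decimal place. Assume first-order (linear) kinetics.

51.4 h

To keep the same average steady-state level, dosing rate must scale with clearance.
CL ratio = 0.674 / 2.96 = 0.2277
New interval (same dose) = 11.7 / 0.2277 = 51.38 h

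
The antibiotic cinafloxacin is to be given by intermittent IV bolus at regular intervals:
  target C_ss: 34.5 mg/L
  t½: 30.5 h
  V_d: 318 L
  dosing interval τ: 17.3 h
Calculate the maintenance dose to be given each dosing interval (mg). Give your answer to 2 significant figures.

4300 mg

k = ln2 / t½ = 0.693147 / 30.5 = 0.02273 h⁻¹
CL = k × Vd = 0.02273 × 318 = 7.228 L/h
At steady state, Dose/τ = Css × CL.
Dose = Css × CL × τ = 34.5 × 7.228 × 17.3 = 4314 mg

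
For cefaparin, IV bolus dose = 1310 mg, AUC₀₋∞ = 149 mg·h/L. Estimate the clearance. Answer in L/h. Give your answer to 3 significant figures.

CL = Dose / AUC = 1310 / 149 = 8.792 L/h

8.79 L/h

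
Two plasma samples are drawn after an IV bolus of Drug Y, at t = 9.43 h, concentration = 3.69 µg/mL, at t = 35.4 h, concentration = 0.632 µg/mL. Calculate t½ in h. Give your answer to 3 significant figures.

10.2 h

k = ln(C₁/C₂) / (t₂ − t₁) = ln(3.69/0.632) / (35.4 − 9.43)
  = 1.764 / 25.97 = 0.06792 h⁻¹
t½ = ln2 / k = 0.693147 / 0.06792 = 10.21 h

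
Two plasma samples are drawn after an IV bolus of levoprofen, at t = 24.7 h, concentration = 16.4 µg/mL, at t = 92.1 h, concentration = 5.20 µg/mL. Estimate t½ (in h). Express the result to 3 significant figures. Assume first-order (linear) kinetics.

40.7 h

k = ln(C₁/C₂) / (t₂ − t₁) = ln(16.4/5.20) / (92.1 − 24.7)
  = 1.149 / 67.40 = 0.01705 h⁻¹
t½ = ln2 / k = 0.693147 / 0.01705 = 40.65 h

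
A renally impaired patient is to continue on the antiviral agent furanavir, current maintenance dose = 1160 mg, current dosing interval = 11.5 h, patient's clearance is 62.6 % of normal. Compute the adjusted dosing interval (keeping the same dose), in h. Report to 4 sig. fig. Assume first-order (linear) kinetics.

18.37 h

To keep the same average steady-state level, dosing rate must scale with clearance.
CL ratio = 62.6 / 100 = 0.6260
New interval (same dose) = 11.5 / 0.6260 = 18.37 h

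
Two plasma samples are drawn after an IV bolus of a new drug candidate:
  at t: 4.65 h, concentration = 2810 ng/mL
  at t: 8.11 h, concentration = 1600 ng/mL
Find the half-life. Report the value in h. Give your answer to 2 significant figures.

k = ln(C₁/C₂) / (t₂ − t₁) = ln(2810/1600) / (8.11 − 4.65)
  = 0.5632 / 3.460 = 0.1628 h⁻¹
t½ = ln2 / k = 0.693147 / 0.1628 = 4.258 h

4.3 h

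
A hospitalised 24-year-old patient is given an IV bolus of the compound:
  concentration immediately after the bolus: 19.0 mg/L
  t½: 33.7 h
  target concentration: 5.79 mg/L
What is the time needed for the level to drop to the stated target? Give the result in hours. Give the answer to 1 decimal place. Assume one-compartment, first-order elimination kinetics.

57.8 h

k = ln2 / t½ = 0.693147 / 33.7 = 0.02057 h⁻¹
t = ln(C₀ / C) / k = ln(19.00 / 5.79) / 0.02057
  = ln(3.282) / 0.02057 = 1.188 / 0.02057 = 57.75 h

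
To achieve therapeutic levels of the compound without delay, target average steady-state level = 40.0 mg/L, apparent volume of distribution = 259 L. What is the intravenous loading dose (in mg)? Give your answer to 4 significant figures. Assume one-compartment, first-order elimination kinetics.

LD = Css × Vd = 40.0 × 259 = 10360 mg

10360 mg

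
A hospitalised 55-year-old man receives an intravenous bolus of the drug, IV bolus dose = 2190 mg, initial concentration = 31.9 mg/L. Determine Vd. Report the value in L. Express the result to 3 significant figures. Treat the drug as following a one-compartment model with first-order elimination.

Vd = Dose / C₀ = 2190 / 31.9 = 68.65 L

68.7 L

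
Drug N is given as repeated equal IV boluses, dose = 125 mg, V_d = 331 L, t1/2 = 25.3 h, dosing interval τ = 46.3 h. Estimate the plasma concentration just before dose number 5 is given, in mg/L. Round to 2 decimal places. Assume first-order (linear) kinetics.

C₀ per dose = Dose / Vd = 125 / 331 = 0.3776 mg/L
k = ln2 / t½ = 0.693147 / 25.3 = 0.02740 h⁻¹
Fraction remaining after one interval: r = e^(−kτ) = e^(−0.02740 × 46.3) = 0.2812
Before dose 5, 4 doses have been given (aged 1τ, 2τ, 3τ, 4τ).
C_trough = C₀ × (r + r² + … + r^4) = C₀ × r(1−r^4)/(1−r)
        = 0.3776 × 0.2812 × (1 − 0.006253) / (1 − 0.2812) = 0.1468 mg/L

0.15 mg/L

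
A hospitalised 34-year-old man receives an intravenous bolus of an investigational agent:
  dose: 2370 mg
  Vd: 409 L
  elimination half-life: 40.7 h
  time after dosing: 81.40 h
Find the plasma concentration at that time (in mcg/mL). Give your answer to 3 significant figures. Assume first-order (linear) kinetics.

1.45 mcg/mL

C₀ = Dose / Vd = 2370 / 409 = 5.795 mg/L
k = ln2 / t½ = 0.693147 / 40.7 = 0.01703 h⁻¹
t / t½ = 81.40 / 40.7 = 2 half-lives
C = C₀ × (1/2)^2 = 5.795 × 0.2500 = 1.449 mg/L
(1.449 mg/L = 1.449 mcg/mL)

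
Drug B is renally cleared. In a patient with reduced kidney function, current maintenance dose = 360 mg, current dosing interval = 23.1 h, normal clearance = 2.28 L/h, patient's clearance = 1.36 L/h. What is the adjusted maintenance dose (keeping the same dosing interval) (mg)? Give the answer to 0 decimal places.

215 mg

To keep the same average steady-state level, dosing rate must scale with clearance.
CL ratio = 1.36 / 2.28 = 0.5965
New dose (same interval) = 360 × 0.5965 = 214.7 mg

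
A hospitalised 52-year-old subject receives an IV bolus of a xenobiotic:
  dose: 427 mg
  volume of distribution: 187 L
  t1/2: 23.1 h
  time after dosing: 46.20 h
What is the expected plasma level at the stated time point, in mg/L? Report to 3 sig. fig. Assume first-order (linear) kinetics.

0.571 mg/L

C₀ = Dose / Vd = 427.0 / 187 = 2.283 mg/L
k = ln2 / t½ = 0.693147 / 23.1 = 0.03001 h⁻¹
t / t½ = 46.20 / 23.1 = 2 half-lives
C = C₀ × (1/2)^2 = 2.283 × 0.2500 = 0.5708 mg/L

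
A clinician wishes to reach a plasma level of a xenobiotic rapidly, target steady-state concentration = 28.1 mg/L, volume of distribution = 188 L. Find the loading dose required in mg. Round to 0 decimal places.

5283 mg

LD = Css × Vd = 28.1 × 188 = 5283 mg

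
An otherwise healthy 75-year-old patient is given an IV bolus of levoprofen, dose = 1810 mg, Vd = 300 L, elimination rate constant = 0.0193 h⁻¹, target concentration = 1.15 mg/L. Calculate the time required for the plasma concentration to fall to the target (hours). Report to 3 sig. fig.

C₀ = Dose / Vd = 1810 / 300 = 6.033 mg/L
t = ln(C₀ / C) / k = ln(6.033 / 1.15) / 0.01930
  = ln(5.246) / 0.01930 = 1.657 / 0.01930 = 85.85 h

85.9 h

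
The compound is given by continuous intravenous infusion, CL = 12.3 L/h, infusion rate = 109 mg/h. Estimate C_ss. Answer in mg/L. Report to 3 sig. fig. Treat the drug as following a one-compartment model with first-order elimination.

At steady state Css = R₀ / CL = 109 / 12.30 = 8.862 mg/L

8.86 mg/L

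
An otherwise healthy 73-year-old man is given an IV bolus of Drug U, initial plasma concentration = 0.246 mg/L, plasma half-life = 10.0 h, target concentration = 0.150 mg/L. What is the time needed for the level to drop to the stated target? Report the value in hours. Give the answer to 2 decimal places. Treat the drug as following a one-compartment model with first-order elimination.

7.14 h

k = ln2 / t½ = 0.693147 / 10.0 = 0.06931 h⁻¹
t = ln(C₀ / C) / k = ln(0.2460 / 0.150) / 0.06931
  = ln(1.640) / 0.06931 = 0.4947 / 0.06931 = 7.137 h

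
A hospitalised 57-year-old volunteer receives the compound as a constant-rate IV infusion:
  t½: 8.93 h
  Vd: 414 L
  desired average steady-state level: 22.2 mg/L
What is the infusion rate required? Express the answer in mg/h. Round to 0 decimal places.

k = ln2 / t½ = 0.693147 / 8.93 = 0.07762 h⁻¹
CL = k × Vd = 0.07762 × 414 = 32.13 L/h
At steady state, infusion rate R₀ = Css × CL = 22.2 × 32.13 = 713.3 mg/h

713 mg/h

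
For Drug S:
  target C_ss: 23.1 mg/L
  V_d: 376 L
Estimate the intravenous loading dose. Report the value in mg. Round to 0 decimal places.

8686 mg

LD = Css × Vd = 23.1 × 376 = 8686 mg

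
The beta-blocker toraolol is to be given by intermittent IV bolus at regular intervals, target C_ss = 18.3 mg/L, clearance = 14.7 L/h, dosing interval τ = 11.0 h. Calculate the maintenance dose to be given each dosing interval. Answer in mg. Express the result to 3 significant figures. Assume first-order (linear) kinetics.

At steady state, Dose/τ = Css × CL.
Dose = Css × CL × τ = 18.3 × 14.70 × 11.0 = 2959 mg

2960 mg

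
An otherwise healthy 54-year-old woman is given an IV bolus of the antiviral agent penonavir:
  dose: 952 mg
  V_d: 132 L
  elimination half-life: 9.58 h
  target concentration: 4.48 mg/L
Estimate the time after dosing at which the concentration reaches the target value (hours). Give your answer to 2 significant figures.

C₀ = Dose / Vd = 952.0 / 132 = 7.212 mg/L
k = ln2 / t½ = 0.693147 / 9.58 = 0.07235 h⁻¹
t = ln(C₀ / C) / k = ln(7.212 / 4.48) / 0.07235
  = ln(1.610) / 0.07235 = 0.4762 / 0.07235 = 6.582 h

6.6 h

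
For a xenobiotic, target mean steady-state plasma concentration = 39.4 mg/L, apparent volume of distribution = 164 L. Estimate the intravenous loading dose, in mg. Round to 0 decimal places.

LD = Css × Vd = 39.4 × 164 = 6462 mg

6462 mg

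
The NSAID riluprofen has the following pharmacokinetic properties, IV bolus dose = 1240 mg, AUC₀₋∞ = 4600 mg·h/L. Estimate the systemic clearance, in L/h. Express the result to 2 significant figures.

CL = Dose / AUC = 1240 / 4600 = 0.2696 L/h

0.27 L/h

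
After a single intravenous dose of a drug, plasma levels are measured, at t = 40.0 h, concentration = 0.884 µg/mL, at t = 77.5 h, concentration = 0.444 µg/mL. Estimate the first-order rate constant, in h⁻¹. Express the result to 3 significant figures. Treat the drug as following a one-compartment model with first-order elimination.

k = ln(C₁/C₂) / (t₂ − t₁) = ln(0.884/0.444) / (77.5 − 40.0)
  = 0.6886 / 37.50 = 0.01836 h⁻¹

0.0184 h⁻¹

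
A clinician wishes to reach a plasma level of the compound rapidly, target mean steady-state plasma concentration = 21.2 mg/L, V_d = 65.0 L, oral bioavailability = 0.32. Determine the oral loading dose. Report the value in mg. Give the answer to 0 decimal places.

LD = Css × Vd / F = 21.2 × 65.0 / 0.32 = 4306 mg

4306 mg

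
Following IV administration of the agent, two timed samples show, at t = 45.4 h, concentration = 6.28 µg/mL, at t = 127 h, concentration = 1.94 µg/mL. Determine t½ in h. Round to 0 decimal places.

k = ln(C₁/C₂) / (t₂ − t₁) = ln(6.28/1.94) / (127 − 45.4)
  = 1.175 / 81.60 = 0.01440 h⁻¹
t½ = ln2 / k = 0.693147 / 0.01440 = 48.14 h

48 h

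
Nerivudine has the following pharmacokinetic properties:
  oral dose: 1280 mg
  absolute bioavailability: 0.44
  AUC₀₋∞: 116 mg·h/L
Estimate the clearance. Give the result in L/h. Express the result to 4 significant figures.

4.855 L/h

CL = F·Dose / AUC = 0.44 × 1280 / 116 = 4.855 L/h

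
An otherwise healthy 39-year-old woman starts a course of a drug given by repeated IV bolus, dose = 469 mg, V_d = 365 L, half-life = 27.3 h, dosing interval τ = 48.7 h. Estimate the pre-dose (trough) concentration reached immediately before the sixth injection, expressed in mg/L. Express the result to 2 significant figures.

C₀ per dose = Dose / Vd = 469 / 365 = 1.285 mg/L
k = ln2 / t½ = 0.693147 / 27.3 = 0.02539 h⁻¹
Fraction remaining after one interval: r = e^(−kτ) = e^(−0.02539 × 48.7) = 0.2904
Before dose 6, 5 doses have been given (aged 1τ, 2τ, 3τ, 4τ, 5τ).
C_trough = C₀ × (r + r² + … + r^5) = C₀ × r(1−r^5)/(1−r)
        = 1.285 × 0.2904 × (1 − 0.002065) / (1 − 0.2904) = 0.5248 mg/L

0.52 mg/L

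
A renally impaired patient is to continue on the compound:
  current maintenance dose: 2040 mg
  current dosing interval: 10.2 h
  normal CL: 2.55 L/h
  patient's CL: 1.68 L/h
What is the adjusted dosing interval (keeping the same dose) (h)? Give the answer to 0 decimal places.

15 h

To keep the same average steady-state level, dosing rate must scale with clearance.
CL ratio = 1.68 / 2.55 = 0.6588
New interval (same dose) = 10.2 / 0.6588 = 15.48 h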